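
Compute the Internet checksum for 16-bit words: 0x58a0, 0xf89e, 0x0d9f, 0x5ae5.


Sum all words (with carry folding):
+ 0x58a0 = 0x58a0
+ 0xf89e = 0x513f
+ 0x0d9f = 0x5ede
+ 0x5ae5 = 0xb9c3
One's complement: ~0xb9c3
Checksum = 0x463c


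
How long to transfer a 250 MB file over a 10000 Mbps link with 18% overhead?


Effective throughput = 10000 * (1 - 18/100) = 8200 Mbps
File size in Mb = 250 * 8 = 2000 Mb
Time = 2000 / 8200
Time = 0.2439 seconds


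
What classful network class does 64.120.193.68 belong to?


First octet: 64
Binary: 01000000
0xxxxxxx -> Class A (1-126)
Class A, default mask 255.0.0.0 (/8)


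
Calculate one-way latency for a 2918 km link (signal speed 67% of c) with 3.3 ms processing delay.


Speed = 0.67 * 3e5 km/s = 201000 km/s
Propagation delay = 2918 / 201000 = 0.0145 s = 14.5174 ms
Processing delay = 3.3 ms
Total one-way latency = 17.8174 ms


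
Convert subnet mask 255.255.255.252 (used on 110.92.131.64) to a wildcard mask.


Subnet mask: 255.255.255.252
Wildcard = 255.255.255.255 - subnet mask
255 - 255 = 0
255 - 255 = 0
255 - 255 = 0
255 - 252 = 3
Wildcard: 0.0.0.3


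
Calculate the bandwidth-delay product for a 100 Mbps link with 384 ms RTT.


BDP = bandwidth * RTT
= 100 Mbps * 384 ms
= 100 * 1e6 * 384 / 1000 bits
= 38400000 bits
= 4800000 bytes
= 4687.5 KB
BDP = 38400000 bits (4800000 bytes)


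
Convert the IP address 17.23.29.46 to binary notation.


17 = 00010001
23 = 00010111
29 = 00011101
46 = 00101110
Binary: 00010001.00010111.00011101.00101110


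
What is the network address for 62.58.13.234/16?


IP:   00111110.00111010.00001101.11101010
Mask: 11111111.11111111.00000000.00000000
AND operation:
Net:  00111110.00111010.00000000.00000000
Network: 62.58.0.0/16


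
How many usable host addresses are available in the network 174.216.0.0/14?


Host bits = 32 - 14 = 18
Total addresses = 2^18 = 262144
Usable = total - 2 (network and broadcast)
Usable hosts: 262142


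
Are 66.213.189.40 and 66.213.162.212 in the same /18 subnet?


Mask: 255.255.192.0
66.213.189.40 AND mask = 66.213.128.0
66.213.162.212 AND mask = 66.213.128.0
Yes, same subnet (66.213.128.0)


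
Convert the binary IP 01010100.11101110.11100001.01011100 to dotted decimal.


01010100 = 84
11101110 = 238
11100001 = 225
01011100 = 92
IP: 84.238.225.92


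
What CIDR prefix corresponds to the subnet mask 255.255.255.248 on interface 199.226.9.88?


Binary: 11111111.11111111.11111111.11111000
Count leading 1s
Prefix: /29


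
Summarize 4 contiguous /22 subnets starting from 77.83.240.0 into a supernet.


Original prefix: /22
Number of subnets: 4 = 2^2
New prefix = 22 - 2 = 20
Supernet: 77.83.240.0/20


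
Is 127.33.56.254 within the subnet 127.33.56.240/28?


Subnet network: 127.33.56.240
Test IP AND mask: 127.33.56.240
Yes, 127.33.56.254 is in 127.33.56.240/28


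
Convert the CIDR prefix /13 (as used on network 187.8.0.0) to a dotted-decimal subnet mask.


/13 means 13 network bits, 19 host bits
Binary: 11111111111110000000000000000000
Mask: 255.248.0.0


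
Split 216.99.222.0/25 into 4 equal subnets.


New prefix = 25 + 2 = 27
Each subnet has 32 addresses
  216.99.222.0/27
  216.99.222.32/27
  216.99.222.64/27
  216.99.222.96/27
Subnets: 216.99.222.0/27, 216.99.222.32/27, 216.99.222.64/27, 216.99.222.96/27


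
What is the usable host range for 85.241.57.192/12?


Network: 85.240.0.0
Broadcast: 85.255.255.255
First usable = network + 1
Last usable = broadcast - 1
Range: 85.240.0.1 to 85.255.255.254


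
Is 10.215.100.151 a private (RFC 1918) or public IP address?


RFC 1918 private ranges:
  10.0.0.0/8 (10.0.0.0 - 10.255.255.255)
  172.16.0.0/12 (172.16.0.0 - 172.31.255.255)
  192.168.0.0/16 (192.168.0.0 - 192.168.255.255)
Private (in 10.0.0.0/8)


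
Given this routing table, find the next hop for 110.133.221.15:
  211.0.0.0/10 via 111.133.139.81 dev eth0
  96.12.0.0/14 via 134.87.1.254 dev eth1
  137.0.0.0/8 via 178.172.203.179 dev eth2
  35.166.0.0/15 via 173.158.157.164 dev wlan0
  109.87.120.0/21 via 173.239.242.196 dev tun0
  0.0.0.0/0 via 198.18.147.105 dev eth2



Longest prefix match for 110.133.221.15:
  /10 211.0.0.0: no
  /14 96.12.0.0: no
  /8 137.0.0.0: no
  /15 35.166.0.0: no
  /21 109.87.120.0: no
  /0 0.0.0.0: MATCH
Selected: next-hop 198.18.147.105 via eth2 (matched /0)


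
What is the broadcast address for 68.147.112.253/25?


Network: 68.147.112.128/25
Host bits = 7
Set all host bits to 1:
Broadcast: 68.147.112.255


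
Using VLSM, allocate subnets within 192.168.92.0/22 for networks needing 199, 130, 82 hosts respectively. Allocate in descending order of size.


199 hosts -> /24 (254 usable): 192.168.92.0/24
130 hosts -> /24 (254 usable): 192.168.93.0/24
82 hosts -> /25 (126 usable): 192.168.94.0/25
Allocation: 192.168.92.0/24 (199 hosts, 254 usable); 192.168.93.0/24 (130 hosts, 254 usable); 192.168.94.0/25 (82 hosts, 126 usable)


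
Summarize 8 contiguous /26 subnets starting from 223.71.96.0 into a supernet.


Original prefix: /26
Number of subnets: 8 = 2^3
New prefix = 26 - 3 = 23
Supernet: 223.71.96.0/23


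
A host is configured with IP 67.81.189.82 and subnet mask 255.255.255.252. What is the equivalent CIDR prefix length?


Binary: 11111111.11111111.11111111.11111100
Count leading 1s
Prefix: /30


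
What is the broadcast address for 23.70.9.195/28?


Network: 23.70.9.192/28
Host bits = 4
Set all host bits to 1:
Broadcast: 23.70.9.207


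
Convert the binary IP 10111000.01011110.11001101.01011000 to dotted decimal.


10111000 = 184
01011110 = 94
11001101 = 205
01011000 = 88
IP: 184.94.205.88


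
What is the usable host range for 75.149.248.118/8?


Network: 75.0.0.0
Broadcast: 75.255.255.255
First usable = network + 1
Last usable = broadcast - 1
Range: 75.0.0.1 to 75.255.255.254


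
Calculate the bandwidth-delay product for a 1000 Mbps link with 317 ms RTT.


BDP = bandwidth * RTT
= 1000 Mbps * 317 ms
= 1000 * 1e6 * 317 / 1000 bits
= 317000000 bits
= 39625000 bytes
= 38696.2891 KB
BDP = 317000000 bits (39625000 bytes)


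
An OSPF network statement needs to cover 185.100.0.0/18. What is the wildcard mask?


Subnet mask: 255.255.192.0
Wildcard = 255.255.255.255 - subnet mask
255 - 255 = 0
255 - 255 = 0
255 - 192 = 63
255 - 0 = 255
Wildcard: 0.0.63.255


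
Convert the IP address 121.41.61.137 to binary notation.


121 = 01111001
41 = 00101001
61 = 00111101
137 = 10001001
Binary: 01111001.00101001.00111101.10001001


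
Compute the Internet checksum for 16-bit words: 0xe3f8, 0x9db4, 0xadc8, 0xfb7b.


Sum all words (with carry folding):
+ 0xe3f8 = 0xe3f8
+ 0x9db4 = 0x81ad
+ 0xadc8 = 0x2f76
+ 0xfb7b = 0x2af2
One's complement: ~0x2af2
Checksum = 0xd50d


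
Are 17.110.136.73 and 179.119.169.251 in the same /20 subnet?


Mask: 255.255.240.0
17.110.136.73 AND mask = 17.110.128.0
179.119.169.251 AND mask = 179.119.160.0
No, different subnets (17.110.128.0 vs 179.119.160.0)


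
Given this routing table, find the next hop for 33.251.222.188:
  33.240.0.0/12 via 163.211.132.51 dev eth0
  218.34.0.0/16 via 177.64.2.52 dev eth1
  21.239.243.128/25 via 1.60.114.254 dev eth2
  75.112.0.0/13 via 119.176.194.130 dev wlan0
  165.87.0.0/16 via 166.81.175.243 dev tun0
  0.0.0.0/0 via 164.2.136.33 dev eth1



Longest prefix match for 33.251.222.188:
  /12 33.240.0.0: MATCH
  /16 218.34.0.0: no
  /25 21.239.243.128: no
  /13 75.112.0.0: no
  /16 165.87.0.0: no
  /0 0.0.0.0: MATCH
Selected: next-hop 163.211.132.51 via eth0 (matched /12)


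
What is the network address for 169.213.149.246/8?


IP:   10101001.11010101.10010101.11110110
Mask: 11111111.00000000.00000000.00000000
AND operation:
Net:  10101001.00000000.00000000.00000000
Network: 169.0.0.0/8


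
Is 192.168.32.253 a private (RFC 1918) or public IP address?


RFC 1918 private ranges:
  10.0.0.0/8 (10.0.0.0 - 10.255.255.255)
  172.16.0.0/12 (172.16.0.0 - 172.31.255.255)
  192.168.0.0/16 (192.168.0.0 - 192.168.255.255)
Private (in 192.168.0.0/16)


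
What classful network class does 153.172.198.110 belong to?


First octet: 153
Binary: 10011001
10xxxxxx -> Class B (128-191)
Class B, default mask 255.255.0.0 (/16)


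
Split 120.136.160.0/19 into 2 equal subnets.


New prefix = 19 + 1 = 20
Each subnet has 4096 addresses
  120.136.160.0/20
  120.136.176.0/20
Subnets: 120.136.160.0/20, 120.136.176.0/20


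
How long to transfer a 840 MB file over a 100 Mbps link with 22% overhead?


Effective throughput = 100 * (1 - 22/100) = 78 Mbps
File size in Mb = 840 * 8 = 6720 Mb
Time = 6720 / 78
Time = 86.1538 seconds


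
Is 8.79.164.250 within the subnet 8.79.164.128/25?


Subnet network: 8.79.164.128
Test IP AND mask: 8.79.164.128
Yes, 8.79.164.250 is in 8.79.164.128/25


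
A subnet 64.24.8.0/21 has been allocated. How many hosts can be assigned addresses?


Host bits = 32 - 21 = 11
Total addresses = 2^11 = 2048
Usable = total - 2 (network and broadcast)
Usable hosts: 2046


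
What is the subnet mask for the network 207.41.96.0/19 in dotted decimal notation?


/19 means 19 network bits, 13 host bits
Binary: 11111111111111111110000000000000
Mask: 255.255.224.0


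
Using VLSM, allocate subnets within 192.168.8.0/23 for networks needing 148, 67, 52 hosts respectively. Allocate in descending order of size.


148 hosts -> /24 (254 usable): 192.168.8.0/24
67 hosts -> /25 (126 usable): 192.168.9.0/25
52 hosts -> /26 (62 usable): 192.168.9.128/26
Allocation: 192.168.8.0/24 (148 hosts, 254 usable); 192.168.9.0/25 (67 hosts, 126 usable); 192.168.9.128/26 (52 hosts, 62 usable)


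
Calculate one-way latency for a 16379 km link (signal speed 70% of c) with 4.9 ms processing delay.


Speed = 0.7 * 3e5 km/s = 210000 km/s
Propagation delay = 16379 / 210000 = 0.078 s = 77.9952 ms
Processing delay = 4.9 ms
Total one-way latency = 82.8952 ms


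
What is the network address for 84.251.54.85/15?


IP:   01010100.11111011.00110110.01010101
Mask: 11111111.11111110.00000000.00000000
AND operation:
Net:  01010100.11111010.00000000.00000000
Network: 84.250.0.0/15


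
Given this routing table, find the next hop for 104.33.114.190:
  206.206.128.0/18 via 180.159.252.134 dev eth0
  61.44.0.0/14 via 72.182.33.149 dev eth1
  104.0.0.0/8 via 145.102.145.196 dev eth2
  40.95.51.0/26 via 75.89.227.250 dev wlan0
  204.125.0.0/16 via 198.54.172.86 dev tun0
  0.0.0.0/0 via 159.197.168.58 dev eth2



Longest prefix match for 104.33.114.190:
  /18 206.206.128.0: no
  /14 61.44.0.0: no
  /8 104.0.0.0: MATCH
  /26 40.95.51.0: no
  /16 204.125.0.0: no
  /0 0.0.0.0: MATCH
Selected: next-hop 145.102.145.196 via eth2 (matched /8)


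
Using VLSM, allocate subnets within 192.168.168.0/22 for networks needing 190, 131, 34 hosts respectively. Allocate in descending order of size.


190 hosts -> /24 (254 usable): 192.168.168.0/24
131 hosts -> /24 (254 usable): 192.168.169.0/24
34 hosts -> /26 (62 usable): 192.168.170.0/26
Allocation: 192.168.168.0/24 (190 hosts, 254 usable); 192.168.169.0/24 (131 hosts, 254 usable); 192.168.170.0/26 (34 hosts, 62 usable)


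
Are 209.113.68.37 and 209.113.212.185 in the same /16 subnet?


Mask: 255.255.0.0
209.113.68.37 AND mask = 209.113.0.0
209.113.212.185 AND mask = 209.113.0.0
Yes, same subnet (209.113.0.0)


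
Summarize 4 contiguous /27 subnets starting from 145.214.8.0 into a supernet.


Original prefix: /27
Number of subnets: 4 = 2^2
New prefix = 27 - 2 = 25
Supernet: 145.214.8.0/25


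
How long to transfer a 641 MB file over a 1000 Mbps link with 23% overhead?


Effective throughput = 1000 * (1 - 23/100) = 770 Mbps
File size in Mb = 641 * 8 = 5128 Mb
Time = 5128 / 770
Time = 6.6597 seconds


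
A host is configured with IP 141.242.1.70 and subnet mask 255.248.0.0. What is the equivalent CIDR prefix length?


Binary: 11111111.11111000.00000000.00000000
Count leading 1s
Prefix: /13


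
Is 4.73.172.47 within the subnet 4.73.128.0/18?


Subnet network: 4.73.128.0
Test IP AND mask: 4.73.128.0
Yes, 4.73.172.47 is in 4.73.128.0/18


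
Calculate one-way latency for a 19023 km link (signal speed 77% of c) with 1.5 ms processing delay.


Speed = 0.77 * 3e5 km/s = 231000 km/s
Propagation delay = 19023 / 231000 = 0.0824 s = 82.3506 ms
Processing delay = 1.5 ms
Total one-way latency = 83.8506 ms


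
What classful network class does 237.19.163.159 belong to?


First octet: 237
Binary: 11101101
1110xxxx -> Class D (224-239)
Class D (multicast), default mask N/A


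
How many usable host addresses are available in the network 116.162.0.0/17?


Host bits = 32 - 17 = 15
Total addresses = 2^15 = 32768
Usable = total - 2 (network and broadcast)
Usable hosts: 32766


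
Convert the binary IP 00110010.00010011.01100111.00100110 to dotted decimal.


00110010 = 50
00010011 = 19
01100111 = 103
00100110 = 38
IP: 50.19.103.38


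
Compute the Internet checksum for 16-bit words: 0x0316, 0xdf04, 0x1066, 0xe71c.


Sum all words (with carry folding):
+ 0x0316 = 0x0316
+ 0xdf04 = 0xe21a
+ 0x1066 = 0xf280
+ 0xe71c = 0xd99d
One's complement: ~0xd99d
Checksum = 0x2662


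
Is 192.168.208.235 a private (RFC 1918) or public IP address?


RFC 1918 private ranges:
  10.0.0.0/8 (10.0.0.0 - 10.255.255.255)
  172.16.0.0/12 (172.16.0.0 - 172.31.255.255)
  192.168.0.0/16 (192.168.0.0 - 192.168.255.255)
Private (in 192.168.0.0/16)


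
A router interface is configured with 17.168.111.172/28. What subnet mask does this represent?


/28 means 28 network bits, 4 host bits
Binary: 11111111111111111111111111110000
Mask: 255.255.255.240


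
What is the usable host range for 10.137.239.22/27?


Network: 10.137.239.0
Broadcast: 10.137.239.31
First usable = network + 1
Last usable = broadcast - 1
Range: 10.137.239.1 to 10.137.239.30


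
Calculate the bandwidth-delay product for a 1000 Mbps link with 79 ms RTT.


BDP = bandwidth * RTT
= 1000 Mbps * 79 ms
= 1000 * 1e6 * 79 / 1000 bits
= 79000000 bits
= 9875000 bytes
= 9643.5547 KB
BDP = 79000000 bits (9875000 bytes)


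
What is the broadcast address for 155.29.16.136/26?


Network: 155.29.16.128/26
Host bits = 6
Set all host bits to 1:
Broadcast: 155.29.16.191


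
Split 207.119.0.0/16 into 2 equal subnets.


New prefix = 16 + 1 = 17
Each subnet has 32768 addresses
  207.119.0.0/17
  207.119.128.0/17
Subnets: 207.119.0.0/17, 207.119.128.0/17


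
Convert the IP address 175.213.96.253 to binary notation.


175 = 10101111
213 = 11010101
96 = 01100000
253 = 11111101
Binary: 10101111.11010101.01100000.11111101


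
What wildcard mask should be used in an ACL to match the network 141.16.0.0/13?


Subnet mask: 255.248.0.0
Wildcard = 255.255.255.255 - subnet mask
255 - 255 = 0
255 - 248 = 7
255 - 0 = 255
255 - 0 = 255
Wildcard: 0.7.255.255


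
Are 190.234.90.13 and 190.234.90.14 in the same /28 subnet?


Mask: 255.255.255.240
190.234.90.13 AND mask = 190.234.90.0
190.234.90.14 AND mask = 190.234.90.0
Yes, same subnet (190.234.90.0)


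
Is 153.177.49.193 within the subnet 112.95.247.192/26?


Subnet network: 112.95.247.192
Test IP AND mask: 153.177.49.192
No, 153.177.49.193 is not in 112.95.247.192/26


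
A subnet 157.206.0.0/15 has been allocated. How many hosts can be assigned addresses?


Host bits = 32 - 15 = 17
Total addresses = 2^17 = 131072
Usable = total - 2 (network and broadcast)
Usable hosts: 131070


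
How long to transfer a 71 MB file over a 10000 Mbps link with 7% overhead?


Effective throughput = 10000 * (1 - 7/100) = 9300 Mbps
File size in Mb = 71 * 8 = 568 Mb
Time = 568 / 9300
Time = 0.0611 seconds


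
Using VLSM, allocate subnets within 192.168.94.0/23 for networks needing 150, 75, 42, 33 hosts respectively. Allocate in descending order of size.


150 hosts -> /24 (254 usable): 192.168.94.0/24
75 hosts -> /25 (126 usable): 192.168.95.0/25
42 hosts -> /26 (62 usable): 192.168.95.128/26
33 hosts -> /26 (62 usable): 192.168.95.192/26
Allocation: 192.168.94.0/24 (150 hosts, 254 usable); 192.168.95.0/25 (75 hosts, 126 usable); 192.168.95.128/26 (42 hosts, 62 usable); 192.168.95.192/26 (33 hosts, 62 usable)


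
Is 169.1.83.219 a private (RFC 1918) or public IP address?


RFC 1918 private ranges:
  10.0.0.0/8 (10.0.0.0 - 10.255.255.255)
  172.16.0.0/12 (172.16.0.0 - 172.31.255.255)
  192.168.0.0/16 (192.168.0.0 - 192.168.255.255)
Public (not in any RFC 1918 range)


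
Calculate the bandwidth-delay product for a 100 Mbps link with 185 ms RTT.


BDP = bandwidth * RTT
= 100 Mbps * 185 ms
= 100 * 1e6 * 185 / 1000 bits
= 18500000 bits
= 2312500 bytes
= 2258.3008 KB
BDP = 18500000 bits (2312500 bytes)


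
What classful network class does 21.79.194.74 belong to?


First octet: 21
Binary: 00010101
0xxxxxxx -> Class A (1-126)
Class A, default mask 255.0.0.0 (/8)


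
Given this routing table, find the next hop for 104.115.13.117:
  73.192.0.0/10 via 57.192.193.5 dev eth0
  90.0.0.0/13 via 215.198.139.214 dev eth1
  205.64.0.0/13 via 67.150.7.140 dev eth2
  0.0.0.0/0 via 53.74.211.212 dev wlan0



Longest prefix match for 104.115.13.117:
  /10 73.192.0.0: no
  /13 90.0.0.0: no
  /13 205.64.0.0: no
  /0 0.0.0.0: MATCH
Selected: next-hop 53.74.211.212 via wlan0 (matched /0)


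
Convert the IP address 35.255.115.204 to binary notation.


35 = 00100011
255 = 11111111
115 = 01110011
204 = 11001100
Binary: 00100011.11111111.01110011.11001100


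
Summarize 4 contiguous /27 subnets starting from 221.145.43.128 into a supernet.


Original prefix: /27
Number of subnets: 4 = 2^2
New prefix = 27 - 2 = 25
Supernet: 221.145.43.128/25


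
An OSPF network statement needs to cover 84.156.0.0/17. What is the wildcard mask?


Subnet mask: 255.255.128.0
Wildcard = 255.255.255.255 - subnet mask
255 - 255 = 0
255 - 255 = 0
255 - 128 = 127
255 - 0 = 255
Wildcard: 0.0.127.255


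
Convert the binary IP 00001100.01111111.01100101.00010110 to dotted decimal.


00001100 = 12
01111111 = 127
01100101 = 101
00010110 = 22
IP: 12.127.101.22


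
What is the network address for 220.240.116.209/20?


IP:   11011100.11110000.01110100.11010001
Mask: 11111111.11111111.11110000.00000000
AND operation:
Net:  11011100.11110000.01110000.00000000
Network: 220.240.112.0/20


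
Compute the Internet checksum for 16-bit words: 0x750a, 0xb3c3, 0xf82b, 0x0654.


Sum all words (with carry folding):
+ 0x750a = 0x750a
+ 0xb3c3 = 0x28ce
+ 0xf82b = 0x20fa
+ 0x0654 = 0x274e
One's complement: ~0x274e
Checksum = 0xd8b1


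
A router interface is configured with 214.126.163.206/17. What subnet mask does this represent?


/17 means 17 network bits, 15 host bits
Binary: 11111111111111111000000000000000
Mask: 255.255.128.0


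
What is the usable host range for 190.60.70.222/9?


Network: 190.0.0.0
Broadcast: 190.127.255.255
First usable = network + 1
Last usable = broadcast - 1
Range: 190.0.0.1 to 190.127.255.254


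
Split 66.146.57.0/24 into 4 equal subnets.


New prefix = 24 + 2 = 26
Each subnet has 64 addresses
  66.146.57.0/26
  66.146.57.64/26
  66.146.57.128/26
  66.146.57.192/26
Subnets: 66.146.57.0/26, 66.146.57.64/26, 66.146.57.128/26, 66.146.57.192/26


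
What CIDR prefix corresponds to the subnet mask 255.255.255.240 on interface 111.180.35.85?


Binary: 11111111.11111111.11111111.11110000
Count leading 1s
Prefix: /28


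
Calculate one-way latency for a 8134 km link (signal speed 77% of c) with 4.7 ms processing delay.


Speed = 0.77 * 3e5 km/s = 231000 km/s
Propagation delay = 8134 / 231000 = 0.0352 s = 35.2121 ms
Processing delay = 4.7 ms
Total one-way latency = 39.9121 ms


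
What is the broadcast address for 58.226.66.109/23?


Network: 58.226.66.0/23
Host bits = 9
Set all host bits to 1:
Broadcast: 58.226.67.255


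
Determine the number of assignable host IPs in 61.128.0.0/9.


Host bits = 32 - 9 = 23
Total addresses = 2^23 = 8388608
Usable = total - 2 (network and broadcast)
Usable hosts: 8388606


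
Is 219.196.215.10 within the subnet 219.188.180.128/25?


Subnet network: 219.188.180.128
Test IP AND mask: 219.196.215.0
No, 219.196.215.10 is not in 219.188.180.128/25


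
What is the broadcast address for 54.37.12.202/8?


Network: 54.0.0.0/8
Host bits = 24
Set all host bits to 1:
Broadcast: 54.255.255.255


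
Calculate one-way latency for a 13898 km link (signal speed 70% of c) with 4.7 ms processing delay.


Speed = 0.7 * 3e5 km/s = 210000 km/s
Propagation delay = 13898 / 210000 = 0.0662 s = 66.181 ms
Processing delay = 4.7 ms
Total one-way latency = 70.881 ms


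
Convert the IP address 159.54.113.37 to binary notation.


159 = 10011111
54 = 00110110
113 = 01110001
37 = 00100101
Binary: 10011111.00110110.01110001.00100101


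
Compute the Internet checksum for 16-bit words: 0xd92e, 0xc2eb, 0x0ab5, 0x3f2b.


Sum all words (with carry folding):
+ 0xd92e = 0xd92e
+ 0xc2eb = 0x9c1a
+ 0x0ab5 = 0xa6cf
+ 0x3f2b = 0xe5fa
One's complement: ~0xe5fa
Checksum = 0x1a05


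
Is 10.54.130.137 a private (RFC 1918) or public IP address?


RFC 1918 private ranges:
  10.0.0.0/8 (10.0.0.0 - 10.255.255.255)
  172.16.0.0/12 (172.16.0.0 - 172.31.255.255)
  192.168.0.0/16 (192.168.0.0 - 192.168.255.255)
Private (in 10.0.0.0/8)


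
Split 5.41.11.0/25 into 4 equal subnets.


New prefix = 25 + 2 = 27
Each subnet has 32 addresses
  5.41.11.0/27
  5.41.11.32/27
  5.41.11.64/27
  5.41.11.96/27
Subnets: 5.41.11.0/27, 5.41.11.32/27, 5.41.11.64/27, 5.41.11.96/27


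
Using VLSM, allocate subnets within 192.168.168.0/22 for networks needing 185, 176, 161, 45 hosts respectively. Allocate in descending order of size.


185 hosts -> /24 (254 usable): 192.168.168.0/24
176 hosts -> /24 (254 usable): 192.168.169.0/24
161 hosts -> /24 (254 usable): 192.168.170.0/24
45 hosts -> /26 (62 usable): 192.168.171.0/26
Allocation: 192.168.168.0/24 (185 hosts, 254 usable); 192.168.169.0/24 (176 hosts, 254 usable); 192.168.170.0/24 (161 hosts, 254 usable); 192.168.171.0/26 (45 hosts, 62 usable)


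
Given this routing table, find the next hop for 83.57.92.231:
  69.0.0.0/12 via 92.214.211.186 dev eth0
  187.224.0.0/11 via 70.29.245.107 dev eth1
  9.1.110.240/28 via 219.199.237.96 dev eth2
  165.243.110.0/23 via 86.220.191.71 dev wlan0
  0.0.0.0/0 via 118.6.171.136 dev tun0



Longest prefix match for 83.57.92.231:
  /12 69.0.0.0: no
  /11 187.224.0.0: no
  /28 9.1.110.240: no
  /23 165.243.110.0: no
  /0 0.0.0.0: MATCH
Selected: next-hop 118.6.171.136 via tun0 (matched /0)


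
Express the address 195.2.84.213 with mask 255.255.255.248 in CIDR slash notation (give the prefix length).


Binary: 11111111.11111111.11111111.11111000
Count leading 1s
Prefix: /29


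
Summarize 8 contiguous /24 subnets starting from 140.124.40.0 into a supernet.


Original prefix: /24
Number of subnets: 8 = 2^3
New prefix = 24 - 3 = 21
Supernet: 140.124.40.0/21


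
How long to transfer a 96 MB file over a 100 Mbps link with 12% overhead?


Effective throughput = 100 * (1 - 12/100) = 88 Mbps
File size in Mb = 96 * 8 = 768 Mb
Time = 768 / 88
Time = 8.7273 seconds


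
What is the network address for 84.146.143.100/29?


IP:   01010100.10010010.10001111.01100100
Mask: 11111111.11111111.11111111.11111000
AND operation:
Net:  01010100.10010010.10001111.01100000
Network: 84.146.143.96/29


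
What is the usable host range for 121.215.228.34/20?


Network: 121.215.224.0
Broadcast: 121.215.239.255
First usable = network + 1
Last usable = broadcast - 1
Range: 121.215.224.1 to 121.215.239.254


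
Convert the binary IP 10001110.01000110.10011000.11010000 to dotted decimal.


10001110 = 142
01000110 = 70
10011000 = 152
11010000 = 208
IP: 142.70.152.208


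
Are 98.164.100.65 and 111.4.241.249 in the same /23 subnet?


Mask: 255.255.254.0
98.164.100.65 AND mask = 98.164.100.0
111.4.241.249 AND mask = 111.4.240.0
No, different subnets (98.164.100.0 vs 111.4.240.0)


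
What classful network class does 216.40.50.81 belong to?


First octet: 216
Binary: 11011000
110xxxxx -> Class C (192-223)
Class C, default mask 255.255.255.0 (/24)


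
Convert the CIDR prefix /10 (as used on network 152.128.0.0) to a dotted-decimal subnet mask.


/10 means 10 network bits, 22 host bits
Binary: 11111111110000000000000000000000
Mask: 255.192.0.0


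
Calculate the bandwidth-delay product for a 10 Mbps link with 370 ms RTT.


BDP = bandwidth * RTT
= 10 Mbps * 370 ms
= 10 * 1e6 * 370 / 1000 bits
= 3700000 bits
= 462500 bytes
= 451.6602 KB
BDP = 3700000 bits (462500 bytes)


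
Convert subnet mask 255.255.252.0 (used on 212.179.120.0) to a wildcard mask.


Subnet mask: 255.255.252.0
Wildcard = 255.255.255.255 - subnet mask
255 - 255 = 0
255 - 255 = 0
255 - 252 = 3
255 - 0 = 255
Wildcard: 0.0.3.255


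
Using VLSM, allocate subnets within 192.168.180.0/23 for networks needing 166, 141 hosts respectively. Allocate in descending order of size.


166 hosts -> /24 (254 usable): 192.168.180.0/24
141 hosts -> /24 (254 usable): 192.168.181.0/24
Allocation: 192.168.180.0/24 (166 hosts, 254 usable); 192.168.181.0/24 (141 hosts, 254 usable)


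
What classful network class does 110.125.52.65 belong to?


First octet: 110
Binary: 01101110
0xxxxxxx -> Class A (1-126)
Class A, default mask 255.0.0.0 (/8)


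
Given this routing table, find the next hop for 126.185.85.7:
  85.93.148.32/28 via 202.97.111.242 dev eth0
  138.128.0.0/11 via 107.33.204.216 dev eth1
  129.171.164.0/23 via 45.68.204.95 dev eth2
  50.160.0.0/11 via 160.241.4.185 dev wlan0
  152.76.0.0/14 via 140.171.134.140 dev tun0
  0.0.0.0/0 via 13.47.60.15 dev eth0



Longest prefix match for 126.185.85.7:
  /28 85.93.148.32: no
  /11 138.128.0.0: no
  /23 129.171.164.0: no
  /11 50.160.0.0: no
  /14 152.76.0.0: no
  /0 0.0.0.0: MATCH
Selected: next-hop 13.47.60.15 via eth0 (matched /0)


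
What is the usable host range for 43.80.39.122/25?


Network: 43.80.39.0
Broadcast: 43.80.39.127
First usable = network + 1
Last usable = broadcast - 1
Range: 43.80.39.1 to 43.80.39.126


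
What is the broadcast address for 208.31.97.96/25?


Network: 208.31.97.0/25
Host bits = 7
Set all host bits to 1:
Broadcast: 208.31.97.127


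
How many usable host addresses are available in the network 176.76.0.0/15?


Host bits = 32 - 15 = 17
Total addresses = 2^17 = 131072
Usable = total - 2 (network and broadcast)
Usable hosts: 131070


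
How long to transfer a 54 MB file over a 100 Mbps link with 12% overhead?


Effective throughput = 100 * (1 - 12/100) = 88 Mbps
File size in Mb = 54 * 8 = 432 Mb
Time = 432 / 88
Time = 4.9091 seconds


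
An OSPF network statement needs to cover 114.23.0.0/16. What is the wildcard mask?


Subnet mask: 255.255.0.0
Wildcard = 255.255.255.255 - subnet mask
255 - 255 = 0
255 - 255 = 0
255 - 0 = 255
255 - 0 = 255
Wildcard: 0.0.255.255


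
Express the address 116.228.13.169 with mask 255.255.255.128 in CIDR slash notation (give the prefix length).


Binary: 11111111.11111111.11111111.10000000
Count leading 1s
Prefix: /25


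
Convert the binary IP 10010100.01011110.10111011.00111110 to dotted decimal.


10010100 = 148
01011110 = 94
10111011 = 187
00111110 = 62
IP: 148.94.187.62


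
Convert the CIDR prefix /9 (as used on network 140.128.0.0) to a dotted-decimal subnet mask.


/9 means 9 network bits, 23 host bits
Binary: 11111111100000000000000000000000
Mask: 255.128.0.0


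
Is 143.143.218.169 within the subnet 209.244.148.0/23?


Subnet network: 209.244.148.0
Test IP AND mask: 143.143.218.0
No, 143.143.218.169 is not in 209.244.148.0/23


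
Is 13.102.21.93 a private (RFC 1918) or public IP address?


RFC 1918 private ranges:
  10.0.0.0/8 (10.0.0.0 - 10.255.255.255)
  172.16.0.0/12 (172.16.0.0 - 172.31.255.255)
  192.168.0.0/16 (192.168.0.0 - 192.168.255.255)
Public (not in any RFC 1918 range)


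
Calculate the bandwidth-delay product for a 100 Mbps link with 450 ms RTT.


BDP = bandwidth * RTT
= 100 Mbps * 450 ms
= 100 * 1e6 * 450 / 1000 bits
= 45000000 bits
= 5625000 bytes
= 5493.1641 KB
BDP = 45000000 bits (5625000 bytes)


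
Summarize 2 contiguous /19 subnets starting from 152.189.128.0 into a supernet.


Original prefix: /19
Number of subnets: 2 = 2^1
New prefix = 19 - 1 = 18
Supernet: 152.189.128.0/18


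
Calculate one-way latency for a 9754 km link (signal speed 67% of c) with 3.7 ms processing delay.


Speed = 0.67 * 3e5 km/s = 201000 km/s
Propagation delay = 9754 / 201000 = 0.0485 s = 48.5274 ms
Processing delay = 3.7 ms
Total one-way latency = 52.2274 ms


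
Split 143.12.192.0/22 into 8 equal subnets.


New prefix = 22 + 3 = 25
Each subnet has 128 addresses
  143.12.192.0/25
  143.12.192.128/25
  143.12.193.0/25
  143.12.193.128/25
  143.12.194.0/25
  143.12.194.128/25
  143.12.195.0/25
  143.12.195.128/25
Subnets: 143.12.192.0/25, 143.12.192.128/25, 143.12.193.0/25, 143.12.193.128/25, 143.12.194.0/25, 143.12.194.128/25, 143.12.195.0/25, 143.12.195.128/25


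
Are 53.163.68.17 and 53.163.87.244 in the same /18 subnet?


Mask: 255.255.192.0
53.163.68.17 AND mask = 53.163.64.0
53.163.87.244 AND mask = 53.163.64.0
Yes, same subnet (53.163.64.0)


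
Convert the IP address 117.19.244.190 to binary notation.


117 = 01110101
19 = 00010011
244 = 11110100
190 = 10111110
Binary: 01110101.00010011.11110100.10111110


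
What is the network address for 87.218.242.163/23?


IP:   01010111.11011010.11110010.10100011
Mask: 11111111.11111111.11111110.00000000
AND operation:
Net:  01010111.11011010.11110010.00000000
Network: 87.218.242.0/23


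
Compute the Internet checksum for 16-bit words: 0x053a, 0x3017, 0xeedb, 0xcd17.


Sum all words (with carry folding):
+ 0x053a = 0x053a
+ 0x3017 = 0x3551
+ 0xeedb = 0x242d
+ 0xcd17 = 0xf144
One's complement: ~0xf144
Checksum = 0x0ebb


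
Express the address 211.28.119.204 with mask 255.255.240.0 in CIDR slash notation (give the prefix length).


Binary: 11111111.11111111.11110000.00000000
Count leading 1s
Prefix: /20


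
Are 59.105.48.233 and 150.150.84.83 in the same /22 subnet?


Mask: 255.255.252.0
59.105.48.233 AND mask = 59.105.48.0
150.150.84.83 AND mask = 150.150.84.0
No, different subnets (59.105.48.0 vs 150.150.84.0)


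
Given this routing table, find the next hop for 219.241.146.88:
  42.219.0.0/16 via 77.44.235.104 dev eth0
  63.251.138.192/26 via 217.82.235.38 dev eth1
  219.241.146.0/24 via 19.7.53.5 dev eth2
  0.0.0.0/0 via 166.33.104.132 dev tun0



Longest prefix match for 219.241.146.88:
  /16 42.219.0.0: no
  /26 63.251.138.192: no
  /24 219.241.146.0: MATCH
  /0 0.0.0.0: MATCH
Selected: next-hop 19.7.53.5 via eth2 (matched /24)


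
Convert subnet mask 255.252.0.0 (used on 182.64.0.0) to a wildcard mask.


Subnet mask: 255.252.0.0
Wildcard = 255.255.255.255 - subnet mask
255 - 255 = 0
255 - 252 = 3
255 - 0 = 255
255 - 0 = 255
Wildcard: 0.3.255.255


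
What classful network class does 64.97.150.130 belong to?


First octet: 64
Binary: 01000000
0xxxxxxx -> Class A (1-126)
Class A, default mask 255.0.0.0 (/8)


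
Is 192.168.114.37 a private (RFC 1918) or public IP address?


RFC 1918 private ranges:
  10.0.0.0/8 (10.0.0.0 - 10.255.255.255)
  172.16.0.0/12 (172.16.0.0 - 172.31.255.255)
  192.168.0.0/16 (192.168.0.0 - 192.168.255.255)
Private (in 192.168.0.0/16)


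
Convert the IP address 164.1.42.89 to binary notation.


164 = 10100100
1 = 00000001
42 = 00101010
89 = 01011001
Binary: 10100100.00000001.00101010.01011001


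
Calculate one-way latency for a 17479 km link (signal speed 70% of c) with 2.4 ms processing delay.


Speed = 0.7 * 3e5 km/s = 210000 km/s
Propagation delay = 17479 / 210000 = 0.0832 s = 83.2333 ms
Processing delay = 2.4 ms
Total one-way latency = 85.6333 ms


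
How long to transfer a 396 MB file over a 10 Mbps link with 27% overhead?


Effective throughput = 10 * (1 - 27/100) = 7.3 Mbps
File size in Mb = 396 * 8 = 3168 Mb
Time = 3168 / 7.3
Time = 433.9726 seconds


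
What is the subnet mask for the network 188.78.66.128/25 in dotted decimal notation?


/25 means 25 network bits, 7 host bits
Binary: 11111111111111111111111110000000
Mask: 255.255.255.128


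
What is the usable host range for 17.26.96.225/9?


Network: 17.0.0.0
Broadcast: 17.127.255.255
First usable = network + 1
Last usable = broadcast - 1
Range: 17.0.0.1 to 17.127.255.254


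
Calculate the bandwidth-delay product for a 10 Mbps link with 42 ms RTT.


BDP = bandwidth * RTT
= 10 Mbps * 42 ms
= 10 * 1e6 * 42 / 1000 bits
= 420000 bits
= 52500 bytes
= 51.2695 KB
BDP = 420000 bits (52500 bytes)


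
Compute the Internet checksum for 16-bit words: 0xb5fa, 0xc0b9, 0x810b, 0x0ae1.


Sum all words (with carry folding):
+ 0xb5fa = 0xb5fa
+ 0xc0b9 = 0x76b4
+ 0x810b = 0xf7bf
+ 0x0ae1 = 0x02a1
One's complement: ~0x02a1
Checksum = 0xfd5e


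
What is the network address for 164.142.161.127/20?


IP:   10100100.10001110.10100001.01111111
Mask: 11111111.11111111.11110000.00000000
AND operation:
Net:  10100100.10001110.10100000.00000000
Network: 164.142.160.0/20


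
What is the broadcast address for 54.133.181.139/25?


Network: 54.133.181.128/25
Host bits = 7
Set all host bits to 1:
Broadcast: 54.133.181.255


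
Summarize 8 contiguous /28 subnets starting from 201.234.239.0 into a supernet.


Original prefix: /28
Number of subnets: 8 = 2^3
New prefix = 28 - 3 = 25
Supernet: 201.234.239.0/25


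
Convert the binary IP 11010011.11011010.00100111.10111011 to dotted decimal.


11010011 = 211
11011010 = 218
00100111 = 39
10111011 = 187
IP: 211.218.39.187


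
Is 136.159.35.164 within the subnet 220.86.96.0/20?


Subnet network: 220.86.96.0
Test IP AND mask: 136.159.32.0
No, 136.159.35.164 is not in 220.86.96.0/20


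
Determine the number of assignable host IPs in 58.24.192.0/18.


Host bits = 32 - 18 = 14
Total addresses = 2^14 = 16384
Usable = total - 2 (network and broadcast)
Usable hosts: 16382


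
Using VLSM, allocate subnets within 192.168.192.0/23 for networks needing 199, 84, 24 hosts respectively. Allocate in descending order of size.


199 hosts -> /24 (254 usable): 192.168.192.0/24
84 hosts -> /25 (126 usable): 192.168.193.0/25
24 hosts -> /27 (30 usable): 192.168.193.128/27
Allocation: 192.168.192.0/24 (199 hosts, 254 usable); 192.168.193.0/25 (84 hosts, 126 usable); 192.168.193.128/27 (24 hosts, 30 usable)


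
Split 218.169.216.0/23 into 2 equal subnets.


New prefix = 23 + 1 = 24
Each subnet has 256 addresses
  218.169.216.0/24
  218.169.217.0/24
Subnets: 218.169.216.0/24, 218.169.217.0/24


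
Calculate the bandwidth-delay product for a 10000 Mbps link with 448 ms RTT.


BDP = bandwidth * RTT
= 10000 Mbps * 448 ms
= 10000 * 1e6 * 448 / 1000 bits
= 4480000000 bits
= 560000000 bytes
= 546875 KB
BDP = 4480000000 bits (560000000 bytes)


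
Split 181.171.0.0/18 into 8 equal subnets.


New prefix = 18 + 3 = 21
Each subnet has 2048 addresses
  181.171.0.0/21
  181.171.8.0/21
  181.171.16.0/21
  181.171.24.0/21
  181.171.32.0/21
  181.171.40.0/21
  181.171.48.0/21
  181.171.56.0/21
Subnets: 181.171.0.0/21, 181.171.8.0/21, 181.171.16.0/21, 181.171.24.0/21, 181.171.32.0/21, 181.171.40.0/21, 181.171.48.0/21, 181.171.56.0/21


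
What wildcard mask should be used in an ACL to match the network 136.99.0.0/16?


Subnet mask: 255.255.0.0
Wildcard = 255.255.255.255 - subnet mask
255 - 255 = 0
255 - 255 = 0
255 - 0 = 255
255 - 0 = 255
Wildcard: 0.0.255.255


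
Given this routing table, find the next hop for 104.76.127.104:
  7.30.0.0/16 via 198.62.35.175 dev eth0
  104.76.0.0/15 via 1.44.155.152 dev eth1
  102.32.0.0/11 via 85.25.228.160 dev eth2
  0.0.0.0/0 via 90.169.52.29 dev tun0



Longest prefix match for 104.76.127.104:
  /16 7.30.0.0: no
  /15 104.76.0.0: MATCH
  /11 102.32.0.0: no
  /0 0.0.0.0: MATCH
Selected: next-hop 1.44.155.152 via eth1 (matched /15)


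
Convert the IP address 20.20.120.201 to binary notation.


20 = 00010100
20 = 00010100
120 = 01111000
201 = 11001001
Binary: 00010100.00010100.01111000.11001001


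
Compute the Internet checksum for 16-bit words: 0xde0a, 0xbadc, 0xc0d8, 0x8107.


Sum all words (with carry folding):
+ 0xde0a = 0xde0a
+ 0xbadc = 0x98e7
+ 0xc0d8 = 0x59c0
+ 0x8107 = 0xdac7
One's complement: ~0xdac7
Checksum = 0x2538


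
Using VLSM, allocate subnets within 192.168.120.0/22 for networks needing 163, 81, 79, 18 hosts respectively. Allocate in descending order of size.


163 hosts -> /24 (254 usable): 192.168.120.0/24
81 hosts -> /25 (126 usable): 192.168.121.0/25
79 hosts -> /25 (126 usable): 192.168.121.128/25
18 hosts -> /27 (30 usable): 192.168.122.0/27
Allocation: 192.168.120.0/24 (163 hosts, 254 usable); 192.168.121.0/25 (81 hosts, 126 usable); 192.168.121.128/25 (79 hosts, 126 usable); 192.168.122.0/27 (18 hosts, 30 usable)


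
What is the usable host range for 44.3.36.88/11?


Network: 44.0.0.0
Broadcast: 44.31.255.255
First usable = network + 1
Last usable = broadcast - 1
Range: 44.0.0.1 to 44.31.255.254


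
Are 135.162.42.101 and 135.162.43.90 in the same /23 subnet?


Mask: 255.255.254.0
135.162.42.101 AND mask = 135.162.42.0
135.162.43.90 AND mask = 135.162.42.0
Yes, same subnet (135.162.42.0)


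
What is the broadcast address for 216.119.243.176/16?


Network: 216.119.0.0/16
Host bits = 16
Set all host bits to 1:
Broadcast: 216.119.255.255


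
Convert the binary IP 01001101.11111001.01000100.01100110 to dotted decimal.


01001101 = 77
11111001 = 249
01000100 = 68
01100110 = 102
IP: 77.249.68.102


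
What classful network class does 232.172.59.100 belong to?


First octet: 232
Binary: 11101000
1110xxxx -> Class D (224-239)
Class D (multicast), default mask N/A


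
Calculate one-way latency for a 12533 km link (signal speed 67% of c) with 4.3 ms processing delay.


Speed = 0.67 * 3e5 km/s = 201000 km/s
Propagation delay = 12533 / 201000 = 0.0624 s = 62.3532 ms
Processing delay = 4.3 ms
Total one-way latency = 66.6532 ms


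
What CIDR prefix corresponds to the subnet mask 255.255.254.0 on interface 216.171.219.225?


Binary: 11111111.11111111.11111110.00000000
Count leading 1s
Prefix: /23


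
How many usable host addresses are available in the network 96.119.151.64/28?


Host bits = 32 - 28 = 4
Total addresses = 2^4 = 16
Usable = total - 2 (network and broadcast)
Usable hosts: 14


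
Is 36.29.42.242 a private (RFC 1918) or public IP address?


RFC 1918 private ranges:
  10.0.0.0/8 (10.0.0.0 - 10.255.255.255)
  172.16.0.0/12 (172.16.0.0 - 172.31.255.255)
  192.168.0.0/16 (192.168.0.0 - 192.168.255.255)
Public (not in any RFC 1918 range)


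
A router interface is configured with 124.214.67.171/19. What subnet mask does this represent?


/19 means 19 network bits, 13 host bits
Binary: 11111111111111111110000000000000
Mask: 255.255.224.0


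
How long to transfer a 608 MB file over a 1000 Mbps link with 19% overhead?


Effective throughput = 1000 * (1 - 19/100) = 810 Mbps
File size in Mb = 608 * 8 = 4864 Mb
Time = 4864 / 810
Time = 6.0049 seconds


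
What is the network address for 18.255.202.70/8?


IP:   00010010.11111111.11001010.01000110
Mask: 11111111.00000000.00000000.00000000
AND operation:
Net:  00010010.00000000.00000000.00000000
Network: 18.0.0.0/8


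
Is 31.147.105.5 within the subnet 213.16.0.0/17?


Subnet network: 213.16.0.0
Test IP AND mask: 31.147.0.0
No, 31.147.105.5 is not in 213.16.0.0/17


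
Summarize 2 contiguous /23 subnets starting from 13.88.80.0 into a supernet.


Original prefix: /23
Number of subnets: 2 = 2^1
New prefix = 23 - 1 = 22
Supernet: 13.88.80.0/22


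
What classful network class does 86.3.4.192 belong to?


First octet: 86
Binary: 01010110
0xxxxxxx -> Class A (1-126)
Class A, default mask 255.0.0.0 (/8)
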